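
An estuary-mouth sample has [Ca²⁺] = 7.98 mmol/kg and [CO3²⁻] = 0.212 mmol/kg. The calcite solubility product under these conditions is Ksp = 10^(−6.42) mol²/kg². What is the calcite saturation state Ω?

Ksp = 10^(−6.42) = 3.802×10^-7
Ω = [Ca²⁺][CO3²⁻]/Ksp = (7.98×10^-3)(0.212×10^-3) / 3.802×10^-7 = 4.45

Ω = 4.45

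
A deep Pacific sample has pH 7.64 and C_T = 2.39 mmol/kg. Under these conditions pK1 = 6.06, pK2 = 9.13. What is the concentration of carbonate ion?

α₂ = 1 / (1 + [H⁺]/K2 + [H⁺]²/(K1K2)) = 1 / (1 + 10^+1.49 + 10^-0.09)
   = 1 / (1 + 30.903 + 0.81283) = 1/32.716 = 0.03057
[CO3²⁻] = α₂ × DIC = 0.03057 × 2.39 = 0.0731 mmol/kg

[CO3²⁻] = 0.0731 mmol/kg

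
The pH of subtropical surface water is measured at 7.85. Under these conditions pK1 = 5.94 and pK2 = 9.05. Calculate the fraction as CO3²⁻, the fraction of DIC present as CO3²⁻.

α₂ = 1 / (1 + [H⁺]/K2 + [H⁺]²/(K1K2)) = 1 / (1 + 10^+1.20 + 10^-0.71)
   = 1 / (1 + 15.849 + 0.19498) = 1/17.044 = 0.05867

α₂ = 0.0587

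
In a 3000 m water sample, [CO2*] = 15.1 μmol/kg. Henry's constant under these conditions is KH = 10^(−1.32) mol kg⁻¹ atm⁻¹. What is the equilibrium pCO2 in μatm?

KH = 10^(−1.32) = 4.786×10^-2 mol kg⁻¹ atm⁻¹
pCO2 = [CO2*]/KH = 15.1×10^-6 / 4.786×10^-2 = 3.15×10^-4 atm = 315 μatm

pCO2 = 315 μatm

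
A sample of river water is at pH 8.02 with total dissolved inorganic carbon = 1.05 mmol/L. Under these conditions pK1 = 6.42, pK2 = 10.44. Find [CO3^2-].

[CO3²⁻] = 3.88 μmol/L

α₂ = 1 / (1 + [H⁺]/K2 + [H⁺]²/(K1K2)) = 1 / (1 + 10^+2.42 + 10^+0.82)
   = 1 / (1 + 263.03 + 6.6069) = 1/270.63 = 0.003695
[CO3²⁻] = α₂ × DIC = 0.003695 × 1.05 = 0.00388 mmol/L = 3.88 μmol/L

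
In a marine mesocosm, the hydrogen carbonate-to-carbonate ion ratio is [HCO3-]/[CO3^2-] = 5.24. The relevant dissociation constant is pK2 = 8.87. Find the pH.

pH = 8.15

From K2 = [H⁺][CO3^2-]/[HCO3-]:  pH = pK2 − log₁₀([HCO3-]/[CO3^2-])
log₁₀(5.24) = +0.719
pH = 8.87 − (+0.719) = 8.15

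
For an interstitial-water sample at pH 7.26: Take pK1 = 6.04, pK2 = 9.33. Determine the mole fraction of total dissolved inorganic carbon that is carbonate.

α₂ = 0.00796

α₂ = 1 / (1 + [H⁺]/K2 + [H⁺]²/(K1K2)) = 1 / (1 + 10^+2.07 + 10^+0.85)
   = 1 / (1 + 117.49 + 7.0795) = 1/125.57 = 0.007964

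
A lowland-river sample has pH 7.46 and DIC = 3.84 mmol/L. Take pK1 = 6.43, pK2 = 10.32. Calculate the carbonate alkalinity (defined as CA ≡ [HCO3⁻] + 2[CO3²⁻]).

CA = 3.52 mmol/L

CA = [HCO3⁻] + 2[CO3²⁻] = (α₁ + 2α₂)·DIC
At pH 7.46: [H⁺]/K1 = 10^-1.03 = 0.093325, K2/[H⁺] = 10^-2.86 = 0.0013804
α₁ = 1/(1 + 0.093325 + 0.0013804) = 1/1.0947 = 0.9135; α₂ = α₁·K2/[H⁺] = 0.001261
α₁ + 2α₂ = 0.9160
CA = 0.9160 × 3.84 = 3.52 mmol/L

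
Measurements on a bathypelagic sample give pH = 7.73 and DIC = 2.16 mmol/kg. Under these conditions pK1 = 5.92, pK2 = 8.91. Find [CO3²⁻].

α₂ = 1 / (1 + [H⁺]/K2 + [H⁺]²/(K1K2)) = 1 / (1 + 10^+1.18 + 10^-0.63)
   = 1 / (1 + 15.136 + 0.23442) = 1/16.370 = 0.06109
[CO3²⁻] = α₂ × DIC = 0.06109 × 2.16 = 0.132 mmol/kg

[CO3²⁻] = 0.132 mmol/kg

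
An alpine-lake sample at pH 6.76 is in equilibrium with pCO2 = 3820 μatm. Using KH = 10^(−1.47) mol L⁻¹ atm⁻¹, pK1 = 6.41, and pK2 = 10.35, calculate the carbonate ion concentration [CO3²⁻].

[CO2*] = KH · pCO2 = 10^(−1.47) × 3820×10^-6 = 1.294×10^-4 mol/L
α₀ = 1/(1 + K1/[H⁺] + K1K2/[H⁺]²) = 1/(1 + 10^+0.35 + 10^-3.24) = 0.3087
DIC = [CO2*]/α₀ = 1.294×10^-4 / 0.3087 = 0.4193 mmol/L
[CO3²⁻] = α₂·DIC; α₂ = 0.0001776, so [CO3²⁻] = 0.0001776 × 0.4193 = 7.45×10^-5 mmol/L = 0.0745 μmol/L

[CO3²⁻] = 0.0745 μmol/L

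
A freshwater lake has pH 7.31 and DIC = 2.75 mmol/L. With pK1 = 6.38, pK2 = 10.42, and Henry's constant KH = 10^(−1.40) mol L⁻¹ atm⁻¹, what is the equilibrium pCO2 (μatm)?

α₀ = 1 / (1 + K1/[H⁺] + K1K2/[H⁺]²) = 1 / (1 + 10^+0.93 + 10^-2.18)
   = 1 / (1 + 8.5114 + 0.0066069) = 1/9.5180 = 0.1051
[CO2*] = α₀ × DIC = 0.1051 × 2.75 = 0.2889 mmol/L
pCO2 = [CO2*]/KH = 2.889×10^-4 / 3.981×10^-2 = 7260 μatm

pCO2 = 7260 μatm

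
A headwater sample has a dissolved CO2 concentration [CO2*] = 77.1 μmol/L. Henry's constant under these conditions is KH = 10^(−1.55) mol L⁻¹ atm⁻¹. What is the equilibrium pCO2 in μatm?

pCO2 = 2740 μatm

KH = 10^(−1.55) = 2.818×10^-2 mol L⁻¹ atm⁻¹
pCO2 = [CO2*]/KH = 77.1×10^-6 / 2.818×10^-2 = 2.74×10^-3 atm = 2740 μatm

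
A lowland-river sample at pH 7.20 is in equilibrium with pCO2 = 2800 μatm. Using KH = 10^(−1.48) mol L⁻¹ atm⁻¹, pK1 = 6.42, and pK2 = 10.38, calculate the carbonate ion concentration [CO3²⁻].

[CO3²⁻] = 0.369 μmol/L

[CO2*] = KH · pCO2 = 10^(−1.48) × 2800×10^-6 = 9.272×10^-5 mol/L
α₀ = 1/(1 + K1/[H⁺] + K1K2/[H⁺]²) = 1/(1 + 10^+0.78 + 10^-2.40) = 0.1423
DIC = [CO2*]/α₀ = 9.272×10^-5 / 0.1423 = 0.6518 mmol/L
[CO3²⁻] = α₂·DIC; α₂ = 0.0005663, so [CO3²⁻] = 0.0005663 × 0.6518 = 0.000369 mmol/L = 0.369 μmol/L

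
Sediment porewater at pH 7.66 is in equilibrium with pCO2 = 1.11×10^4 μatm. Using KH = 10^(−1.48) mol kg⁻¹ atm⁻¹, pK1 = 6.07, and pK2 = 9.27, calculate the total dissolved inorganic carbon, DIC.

DIC = 15.0 mmol/kg

[CO2*] = KH · pCO2 = 10^(−1.48) × 1.11×10^4×10^-6 = 3.676×10^-4 mol/kg
α₀ = 1/(1 + K1/[H⁺] + K1K2/[H⁺]²) = 1/(1 + 10^+1.59 + 10^-0.02) = 0.02447
DIC = [CO2*]/α₀ = 3.676×10^-4 / 0.02447 = 15.0 mmol/kg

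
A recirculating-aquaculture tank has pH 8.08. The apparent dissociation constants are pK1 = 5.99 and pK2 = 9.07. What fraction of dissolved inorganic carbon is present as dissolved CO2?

α₀ = 1 / (1 + K1/[H⁺] + K1K2/[H⁺]²) = 1 / (1 + 10^+2.09 + 10^+1.10)
   = 1 / (1 + 123.03 + 12.589) = 1/136.62 = 0.007320

α₀ = 0.00732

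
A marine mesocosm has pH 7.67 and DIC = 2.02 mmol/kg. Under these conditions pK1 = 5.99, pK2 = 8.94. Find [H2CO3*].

[CO2*] = 0.0393 mmol/kg

α₀ = 1 / (1 + K1/[H⁺] + K1K2/[H⁺]²) = 1 / (1 + 10^+1.68 + 10^+0.41)
   = 1 / (1 + 47.863 + 2.5704) = 1/51.433 = 0.01944
[CO2*] = α₀ × DIC = 0.01944 × 2.02 = 0.0393 mmol/kg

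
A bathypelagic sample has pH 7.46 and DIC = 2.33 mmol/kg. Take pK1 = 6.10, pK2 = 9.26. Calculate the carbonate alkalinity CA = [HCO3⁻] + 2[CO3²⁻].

CA = [HCO3⁻] + 2[CO3²⁻] = (α₁ + 2α₂)·DIC
At pH 7.46: [H⁺]/K1 = 10^-1.36 = 0.043652, K2/[H⁺] = 10^-1.80 = 0.015849
α₁ = 1/(1 + 0.043652 + 0.015849) = 1/1.0595 = 0.9438; α₂ = α₁·K2/[H⁺] = 0.01496
α₁ + 2α₂ = 0.9738
CA = 0.9738 × 2.33 = 2.27 mmol/kg

CA = 2.27 mmol/kg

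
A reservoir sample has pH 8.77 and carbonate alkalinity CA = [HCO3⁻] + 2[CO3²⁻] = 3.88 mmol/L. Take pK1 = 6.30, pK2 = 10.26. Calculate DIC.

DIC = 3.77 mmol/L

CA = [HCO3⁻] + 2[CO3²⁻] = (α₁ + 2α₂)·DIC
At pH 8.77: [H⁺]/K1 = 10^-2.47 = 0.0033884, K2/[H⁺] = 10^-1.49 = 0.032359
α₁ = 1/(1 + 0.0033884 + 0.032359) = 1/1.0357 = 0.9655; α₂ = α₁·K2/[H⁺] = 0.03124
α₁ + 2α₂ = 1.0280
DIC = CA / (α₁ + 2α₂) = 3.88 / 1.0280 = 3.77 mmol/L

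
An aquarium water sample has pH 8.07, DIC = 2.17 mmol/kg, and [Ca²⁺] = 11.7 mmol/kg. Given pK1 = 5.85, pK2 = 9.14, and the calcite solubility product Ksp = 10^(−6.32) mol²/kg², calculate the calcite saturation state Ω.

Ω = 4.14

α₂ = 1 / (1 + [H⁺]/K2 + [H⁺]²/(K1K2)) = 1 / (1 + 10^+1.07 + 10^-1.15)
   = 1 / (1 + 11.749 + 0.070795) = 1/12.820 = 0.07800
[CO3²⁻] = α₂ × DIC = 0.07800 × 2.17 = 0.1693 mmol/kg
Ksp = 10^(−6.32) = 4.786×10^-7
Ω = [Ca²⁺][CO3²⁻]/Ksp = (11.7×10^-3)(1.693×10^-4) / 4.786×10^-7 = 4.14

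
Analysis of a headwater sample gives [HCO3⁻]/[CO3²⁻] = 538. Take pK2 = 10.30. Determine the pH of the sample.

pH = 7.57

From K2 = [H⁺][CO3²⁻]/[HCO3⁻]:  pH = pK2 − log₁₀([HCO3⁻]/[CO3²⁻])
log₁₀(538) = +2.731
pH = 10.30 − (+2.731) = 7.57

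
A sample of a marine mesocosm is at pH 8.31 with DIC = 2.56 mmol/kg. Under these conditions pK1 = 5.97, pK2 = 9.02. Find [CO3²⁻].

[CO3²⁻] = 0.416 mmol/kg

α₂ = 1 / (1 + [H⁺]/K2 + [H⁺]²/(K1K2)) = 1 / (1 + 10^+0.71 + 10^-1.63)
   = 1 / (1 + 5.1286 + 0.023442) = 1/6.1521 = 0.1625
[CO3²⁻] = α₂ × DIC = 0.1625 × 2.56 = 0.416 mmol/kg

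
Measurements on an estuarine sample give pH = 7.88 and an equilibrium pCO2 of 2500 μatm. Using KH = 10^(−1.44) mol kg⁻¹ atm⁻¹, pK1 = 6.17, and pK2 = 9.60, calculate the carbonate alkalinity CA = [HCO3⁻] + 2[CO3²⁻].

[CO2*] = KH · pCO2 = 10^(−1.44) × 2500×10^-6 = 9.077×10^-5 mol/kg
α₀ = 1/(1 + K1/[H⁺] + K1K2/[H⁺]²) = 1/(1 + 10^+1.71 + 10^-0.01) = 0.01877
DIC = [CO2*]/α₀ = 9.077×10^-5 / 0.01877 = 4.835 mmol/kg
CA = (α₁ + 2α₂)·DIC = (0.9629 + 2×0.01835) × 4.835 = 4.83 mmol/kg

CA = 4.83 mmol/kg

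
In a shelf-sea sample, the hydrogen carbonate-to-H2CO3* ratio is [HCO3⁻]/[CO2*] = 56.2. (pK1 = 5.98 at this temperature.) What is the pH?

From K1 = [H⁺][HCO3⁻]/[CO2*]:  pH = pK1 + log₁₀([HCO3⁻]/[CO2*])
log₁₀(56.2) = +1.750
pH = 5.98 + (+1.750) = 7.73

pH = 7.73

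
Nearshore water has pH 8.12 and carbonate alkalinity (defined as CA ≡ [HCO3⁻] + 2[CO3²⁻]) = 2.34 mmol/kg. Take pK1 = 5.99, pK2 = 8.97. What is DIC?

CA = [HCO3⁻] + 2[CO3²⁻] = (α₁ + 2α₂)·DIC
At pH 8.12: [H⁺]/K1 = 10^-2.13 = 0.0074131, K2/[H⁺] = 10^-0.85 = 0.14125
α₁ = 1/(1 + 0.0074131 + 0.14125) = 1/1.1487 = 0.8706; α₂ = α₁·K2/[H⁺] = 0.1230
α₁ + 2α₂ = 1.1165
DIC = CA / (α₁ + 2α₂) = 2.34 / 1.1165 = 2.10 mmol/kg

DIC = 2.10 mmol/kg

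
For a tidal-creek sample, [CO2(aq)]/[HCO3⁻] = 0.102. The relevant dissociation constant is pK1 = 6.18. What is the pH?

pH = 7.17

From K1 = [H⁺][HCO3⁻]/[CO2(aq)]:  pH = pK1 − log₁₀([CO2(aq)]/[HCO3⁻])
log₁₀(0.102) = -0.991
pH = 6.18 − (-0.991) = 7.17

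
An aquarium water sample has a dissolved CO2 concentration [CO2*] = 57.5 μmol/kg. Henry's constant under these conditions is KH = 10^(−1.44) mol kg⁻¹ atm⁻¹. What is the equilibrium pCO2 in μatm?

pCO2 = 1580 μatm

KH = 10^(−1.44) = 3.631×10^-2 mol kg⁻¹ atm⁻¹
pCO2 = [CO2*]/KH = 57.5×10^-6 / 3.631×10^-2 = 1.58×10^-3 atm = 1580 μatm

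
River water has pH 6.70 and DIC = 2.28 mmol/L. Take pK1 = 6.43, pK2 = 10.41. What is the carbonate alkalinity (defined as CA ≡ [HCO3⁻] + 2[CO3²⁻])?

CA = 1.48 mmol/L

CA = [HCO3⁻] + 2[CO3²⁻] = (α₁ + 2α₂)·DIC
At pH 6.70: [H⁺]/K1 = 10^-0.27 = 0.53703, K2/[H⁺] = 10^-3.71 = 0.00019498
α₁ = 1/(1 + 0.53703 + 0.00019498) = 1/1.5372 = 0.6505; α₂ = α₁·K2/[H⁺] = 0.0001268
α₁ + 2α₂ = 0.6508
CA = 0.6508 × 2.28 = 1.48 mmol/L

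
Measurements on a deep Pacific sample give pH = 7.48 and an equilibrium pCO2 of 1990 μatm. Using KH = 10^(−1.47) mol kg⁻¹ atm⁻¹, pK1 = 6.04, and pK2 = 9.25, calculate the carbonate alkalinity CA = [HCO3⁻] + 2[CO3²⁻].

CA = 1.92 mmol/kg

[CO2*] = KH · pCO2 = 10^(−1.47) × 1990×10^-6 = 6.743×10^-5 mol/kg
α₀ = 1/(1 + K1/[H⁺] + K1K2/[H⁺]²) = 1/(1 + 10^+1.44 + 10^-0.33) = 0.03447
DIC = [CO2*]/α₀ = 6.743×10^-5 / 0.03447 = 1.956 mmol/kg
CA = (α₁ + 2α₂)·DIC = (0.9494 + 2×0.01612) × 1.956 = 1.92 mmol/kg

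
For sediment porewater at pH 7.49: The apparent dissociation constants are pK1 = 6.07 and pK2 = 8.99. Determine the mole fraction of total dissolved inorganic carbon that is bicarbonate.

α₁ = 1 / (1 + [H⁺]/K1 + K2/[H⁺]) = 1 / (1 + 10^-1.42 + 10^-1.50)
   = 1 / (1 + 0.038019 + 0.031623) = 1/1.0696 = 0.9349

α₁ = 0.935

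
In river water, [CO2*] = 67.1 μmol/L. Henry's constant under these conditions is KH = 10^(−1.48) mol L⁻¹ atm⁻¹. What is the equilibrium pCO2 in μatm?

KH = 10^(−1.48) = 3.311×10^-2 mol L⁻¹ atm⁻¹
pCO2 = [CO2*]/KH = 67.1×10^-6 / 3.311×10^-2 = 2.03×10^-3 atm = 2030 μatm

pCO2 = 2030 μatm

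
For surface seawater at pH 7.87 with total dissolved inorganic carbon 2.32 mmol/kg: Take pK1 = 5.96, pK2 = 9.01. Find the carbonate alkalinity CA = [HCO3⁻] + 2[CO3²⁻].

CA = [HCO3⁻] + 2[CO3²⁻] = (α₁ + 2α₂)·DIC
At pH 7.87: [H⁺]/K1 = 10^-1.91 = 0.012303, K2/[H⁺] = 10^-1.14 = 0.072444
α₁ = 1/(1 + 0.012303 + 0.072444) = 1/1.0847 = 0.9219; α₂ = α₁·K2/[H⁺] = 0.06678
α₁ + 2α₂ = 1.0554
CA = 1.0554 × 2.32 = 2.45 mmol/kg

CA = 2.45 mmol/kg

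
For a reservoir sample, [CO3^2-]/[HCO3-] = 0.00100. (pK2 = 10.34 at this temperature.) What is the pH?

From K2 = [H⁺][CO3^2-]/[HCO3-]:  pH = pK2 + log₁₀([CO3^2-]/[HCO3-])
log₁₀(0.00100) = -3.000
pH = 10.34 + (-3.000) = 7.34

pH = 7.34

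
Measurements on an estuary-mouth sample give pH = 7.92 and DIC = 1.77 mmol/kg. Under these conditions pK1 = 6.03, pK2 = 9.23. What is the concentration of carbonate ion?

[CO3²⁻] = 0.0816 mmol/kg

α₂ = 1 / (1 + [H⁺]/K2 + [H⁺]²/(K1K2)) = 1 / (1 + 10^+1.31 + 10^-0.58)
   = 1 / (1 + 20.417 + 0.26303) = 1/21.680 = 0.04612
[CO3²⁻] = α₂ × DIC = 0.04612 × 1.77 = 0.0816 mmol/kg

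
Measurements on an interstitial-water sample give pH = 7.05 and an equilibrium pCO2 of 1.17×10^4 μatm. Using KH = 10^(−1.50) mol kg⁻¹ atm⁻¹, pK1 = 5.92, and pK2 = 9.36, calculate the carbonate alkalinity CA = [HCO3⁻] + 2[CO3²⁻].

[CO2*] = KH · pCO2 = 10^(−1.50) × 1.17×10^4×10^-6 = 3.700×10^-4 mol/kg
α₀ = 1/(1 + K1/[H⁺] + K1K2/[H⁺]²) = 1/(1 + 10^+1.13 + 10^-1.18) = 0.06870
DIC = [CO2*]/α₀ = 3.700×10^-4 / 0.06870 = 5.385 mmol/kg
CA = (α₁ + 2α₂)·DIC = (0.9268 + 2×0.004539) × 5.385 = 5.04 mmol/kg

CA = 5.04 mmol/kg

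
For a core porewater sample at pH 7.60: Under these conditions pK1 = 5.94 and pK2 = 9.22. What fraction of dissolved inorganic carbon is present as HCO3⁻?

α₁ = 1 / (1 + [H⁺]/K1 + K2/[H⁺]) = 1 / (1 + 10^-1.66 + 10^-1.62)
   = 1 / (1 + 0.021878 + 0.023988) = 1/1.0459 = 0.9561

α₁ = 0.956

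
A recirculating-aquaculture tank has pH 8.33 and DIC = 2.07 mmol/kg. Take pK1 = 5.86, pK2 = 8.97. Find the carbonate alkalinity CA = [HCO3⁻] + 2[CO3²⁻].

CA = [HCO3⁻] + 2[CO3²⁻] = (α₁ + 2α₂)·DIC
At pH 8.33: [H⁺]/K1 = 10^-2.47 = 0.0033884, K2/[H⁺] = 10^-0.64 = 0.22909
α₁ = 1/(1 + 0.0033884 + 0.22909) = 1/1.2325 = 0.8114; α₂ = α₁·K2/[H⁺] = 0.1859
α₁ + 2α₂ = 1.1831
CA = 1.1831 × 2.07 = 2.45 mmol/kg

CA = 2.45 mmol/kg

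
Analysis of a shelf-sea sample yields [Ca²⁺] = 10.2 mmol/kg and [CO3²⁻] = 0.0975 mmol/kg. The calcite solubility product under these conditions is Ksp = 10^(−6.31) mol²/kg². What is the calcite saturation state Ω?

Ksp = 10^(−6.31) = 4.898×10^-7
Ω = [Ca²⁺][CO3²⁻]/Ksp = (10.2×10^-3)(0.0975×10^-3) / 4.898×10^-7 = 2.03

Ω = 2.03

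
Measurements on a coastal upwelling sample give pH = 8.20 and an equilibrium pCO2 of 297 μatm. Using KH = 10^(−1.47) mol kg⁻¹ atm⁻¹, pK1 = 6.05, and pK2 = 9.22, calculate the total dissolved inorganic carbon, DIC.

[CO2*] = KH · pCO2 = 10^(−1.47) × 297×10^-6 = 1.006×10^-5 mol/kg
α₀ = 1/(1 + K1/[H⁺] + K1K2/[H⁺]²) = 1/(1 + 10^+2.15 + 10^+1.13) = 0.006421
DIC = [CO2*]/α₀ = 1.006×10^-5 / 0.006421 = 1.57 mmol/kg

DIC = 1.57 mmol/kg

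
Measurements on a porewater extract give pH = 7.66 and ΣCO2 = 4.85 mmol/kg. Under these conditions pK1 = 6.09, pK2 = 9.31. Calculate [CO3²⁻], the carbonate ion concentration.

[CO3²⁻] = 0.103 mmol/kg

α₂ = 1 / (1 + [H⁺]/K2 + [H⁺]²/(K1K2)) = 1 / (1 + 10^+1.65 + 10^+0.08)
   = 1 / (1 + 44.668 + 1.2023) = 1/46.871 = 0.02134
[CO3²⁻] = α₂ × DIC = 0.02134 × 4.85 = 0.103 mmol/kg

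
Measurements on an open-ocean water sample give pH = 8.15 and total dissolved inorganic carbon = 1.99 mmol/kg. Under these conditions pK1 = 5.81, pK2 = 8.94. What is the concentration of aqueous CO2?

[CO2*] = 7.80 μmol/kg

α₀ = 1 / (1 + K1/[H⁺] + K1K2/[H⁺]²) = 1 / (1 + 10^+2.34 + 10^+1.55)
   = 1 / (1 + 218.78 + 35.481) = 1/255.26 = 0.003918
[CO2*] = α₀ × DIC = 0.003918 × 1.99 = 0.00780 mmol/kg = 7.80 μmol/kg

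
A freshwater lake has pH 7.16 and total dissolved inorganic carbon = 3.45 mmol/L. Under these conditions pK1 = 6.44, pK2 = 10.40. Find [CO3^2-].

α₂ = 1 / (1 + [H⁺]/K2 + [H⁺]²/(K1K2)) = 1 / (1 + 10^+3.24 + 10^+2.52)
   = 1 / (1 + 1737.8 + 331.13) = 1/2069.9 = 0.0004831
[CO3²⁻] = α₂ × DIC = 0.0004831 × 3.45 = 0.00167 mmol/L = 1.67 μmol/L

[CO3²⁻] = 1.67 μmol/L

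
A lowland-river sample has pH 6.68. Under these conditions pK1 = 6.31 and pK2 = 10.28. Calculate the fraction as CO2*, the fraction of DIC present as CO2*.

α₀ = 1 / (1 + K1/[H⁺] + K1K2/[H⁺]²) = 1 / (1 + 10^+0.37 + 10^-3.23)
   = 1 / (1 + 2.3442 + 0.00058884) = 1/3.3448 = 0.2990

α₀ = 0.299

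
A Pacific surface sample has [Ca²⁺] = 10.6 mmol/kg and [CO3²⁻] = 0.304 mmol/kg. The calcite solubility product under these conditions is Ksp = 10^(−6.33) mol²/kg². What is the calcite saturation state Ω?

Ksp = 10^(−6.33) = 4.677×10^-7
Ω = [Ca²⁺][CO3²⁻]/Ksp = (10.6×10^-3)(0.304×10^-3) / 4.677×10^-7 = 6.89

Ω = 6.89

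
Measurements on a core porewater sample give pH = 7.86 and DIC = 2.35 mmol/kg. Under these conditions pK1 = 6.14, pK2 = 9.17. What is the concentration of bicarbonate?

α₁ = 1 / (1 + [H⁺]/K1 + K2/[H⁺]) = 1 / (1 + 10^-1.72 + 10^-1.31)
   = 1 / (1 + 0.019055 + 0.048978) = 1/1.0680 = 0.9363
[HCO3⁻] = α₁ × DIC = 0.9363 × 2.35 = 2.20 mmol/kg

[HCO3⁻] = 2.20 mmol/kg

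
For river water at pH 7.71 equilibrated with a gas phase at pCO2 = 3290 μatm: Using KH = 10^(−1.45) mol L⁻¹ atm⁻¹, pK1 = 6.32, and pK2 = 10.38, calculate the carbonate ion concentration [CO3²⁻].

[CO3²⁻] = 6.13 μmol/L

[CO2*] = KH · pCO2 = 10^(−1.45) × 3290×10^-6 = 1.167×10^-4 mol/L
α₀ = 1/(1 + K1/[H⁺] + K1K2/[H⁺]²) = 1/(1 + 10^+1.39 + 10^-1.28) = 0.03906
DIC = [CO2*]/α₀ = 1.167×10^-4 / 0.03906 = 2.988 mmol/L
[CO3²⁻] = α₂·DIC; α₂ = 0.002050, so [CO3²⁻] = 0.002050 × 2.988 = 0.00613 mmol/L = 6.13 μmol/L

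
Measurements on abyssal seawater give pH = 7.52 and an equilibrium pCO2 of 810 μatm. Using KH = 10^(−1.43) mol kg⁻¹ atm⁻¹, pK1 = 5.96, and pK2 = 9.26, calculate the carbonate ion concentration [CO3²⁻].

[CO3²⁻] = 19.9 μmol/kg

[CO2*] = KH · pCO2 = 10^(−1.43) × 810×10^-6 = 3.009×10^-5 mol/kg
α₀ = 1/(1 + K1/[H⁺] + K1K2/[H⁺]²) = 1/(1 + 10^+1.56 + 10^-0.18) = 0.02634
DIC = [CO2*]/α₀ = 3.009×10^-5 / 0.02634 = 1.143 mmol/kg
[CO3²⁻] = α₂·DIC; α₂ = 0.01740, so [CO3²⁻] = 0.01740 × 1.143 = 0.0199 mmol/kg = 19.9 μmol/kg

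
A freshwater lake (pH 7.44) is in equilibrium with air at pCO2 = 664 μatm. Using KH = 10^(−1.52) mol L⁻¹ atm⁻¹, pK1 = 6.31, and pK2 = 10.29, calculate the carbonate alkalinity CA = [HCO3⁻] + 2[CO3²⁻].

[CO2*] = KH · pCO2 = 10^(−1.52) × 664×10^-6 = 2.005×10^-5 mol/L
α₀ = 1/(1 + K1/[H⁺] + K1K2/[H⁺]²) = 1/(1 + 10^+1.13 + 10^-1.72) = 0.06892
DIC = [CO2*]/α₀ = 2.005×10^-5 / 0.06892 = 0.2909 mmol/L
CA = (α₁ + 2α₂)·DIC = (0.9298 + 2×0.001313) × 0.2909 = 0.271 mmol/L

CA = 0.271 mmol/L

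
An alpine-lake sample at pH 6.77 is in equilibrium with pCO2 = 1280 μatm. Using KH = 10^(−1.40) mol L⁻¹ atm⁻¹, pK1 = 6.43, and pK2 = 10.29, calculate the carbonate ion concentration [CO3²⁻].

[CO2*] = KH · pCO2 = 10^(−1.40) × 1280×10^-6 = 5.096×10^-5 mol/L
α₀ = 1/(1 + K1/[H⁺] + K1K2/[H⁺]²) = 1/(1 + 10^+0.34 + 10^-3.18) = 0.3136
DIC = [CO2*]/α₀ = 5.096×10^-5 / 0.3136 = 0.1625 mmol/L
[CO3²⁻] = α₂·DIC; α₂ = 0.0002072, so [CO3²⁻] = 0.0002072 × 0.1625 = 3.37×10^-5 mmol/L = 0.0337 μmol/L

[CO3²⁻] = 0.0337 μmol/L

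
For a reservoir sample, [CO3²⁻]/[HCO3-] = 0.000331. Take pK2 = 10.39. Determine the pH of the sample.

From K2 = [H⁺][CO3²⁻]/[HCO3-]:  pH = pK2 + log₁₀([CO3²⁻]/[HCO3-])
log₁₀(0.000331) = -3.480
pH = 10.39 + (-3.480) = 6.91

pH = 6.91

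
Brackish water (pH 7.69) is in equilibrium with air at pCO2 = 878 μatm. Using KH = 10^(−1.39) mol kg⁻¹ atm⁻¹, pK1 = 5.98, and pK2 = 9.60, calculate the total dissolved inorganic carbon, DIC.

DIC = 1.89 mmol/kg

[CO2*] = KH · pCO2 = 10^(−1.39) × 878×10^-6 = 3.577×10^-5 mol/kg
α₀ = 1/(1 + K1/[H⁺] + K1K2/[H⁺]²) = 1/(1 + 10^+1.71 + 10^-0.20) = 0.01890
DIC = [CO2*]/α₀ = 3.577×10^-5 / 0.01890 = 1.89 mmol/kg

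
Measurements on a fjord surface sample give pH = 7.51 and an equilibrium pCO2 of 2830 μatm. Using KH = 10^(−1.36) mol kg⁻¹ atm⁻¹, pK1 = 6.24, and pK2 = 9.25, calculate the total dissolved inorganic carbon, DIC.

DIC = 2.47 mmol/kg

[CO2*] = KH · pCO2 = 10^(−1.36) × 2830×10^-6 = 1.235×10^-4 mol/kg
α₀ = 1/(1 + K1/[H⁺] + K1K2/[H⁺]²) = 1/(1 + 10^+1.27 + 10^-0.47) = 0.05010
DIC = [CO2*]/α₀ = 1.235×10^-4 / 0.05010 = 2.47 mmol/kg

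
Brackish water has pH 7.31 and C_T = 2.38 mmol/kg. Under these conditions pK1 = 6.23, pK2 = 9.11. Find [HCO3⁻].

[HCO3⁻] = 2.17 mmol/kg

α₁ = 1 / (1 + [H⁺]/K1 + K2/[H⁺]) = 1 / (1 + 10^-1.08 + 10^-1.80)
   = 1 / (1 + 0.083176 + 0.015849) = 1/1.0990 = 0.9099
[HCO3⁻] = α₁ × DIC = 0.9099 × 2.38 = 2.17 mmol/kg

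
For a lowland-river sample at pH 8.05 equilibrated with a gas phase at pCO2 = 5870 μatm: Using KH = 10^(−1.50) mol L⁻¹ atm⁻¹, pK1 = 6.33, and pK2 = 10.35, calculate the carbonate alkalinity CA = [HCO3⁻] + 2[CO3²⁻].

[CO2*] = KH · pCO2 = 10^(−1.50) × 5870×10^-6 = 1.856×10^-4 mol/L
α₀ = 1/(1 + K1/[H⁺] + K1K2/[H⁺]²) = 1/(1 + 10^+1.72 + 10^-0.58) = 0.01861
DIC = [CO2*]/α₀ = 1.856×10^-4 / 0.01861 = 9.976 mmol/L
CA = (α₁ + 2α₂)·DIC = (0.9765 + 2×0.004894) × 9.976 = 9.84 mmol/L

CA = 9.84 mmol/L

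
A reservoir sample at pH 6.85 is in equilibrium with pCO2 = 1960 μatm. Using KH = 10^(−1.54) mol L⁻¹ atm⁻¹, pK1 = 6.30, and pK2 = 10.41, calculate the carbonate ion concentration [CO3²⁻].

[CO3²⁻] = 0.0552 μmol/L

[CO2*] = KH · pCO2 = 10^(−1.54) × 1960×10^-6 = 5.653×10^-5 mol/L
α₀ = 1/(1 + K1/[H⁺] + K1K2/[H⁺]²) = 1/(1 + 10^+0.55 + 10^-3.01) = 0.2198
DIC = [CO2*]/α₀ = 5.653×10^-5 / 0.2198 = 0.2571 mmol/L
[CO3²⁻] = α₂·DIC; α₂ = 0.0002148, so [CO3²⁻] = 0.0002148 × 0.2571 = 5.52×10^-5 mmol/L = 0.0552 μmol/L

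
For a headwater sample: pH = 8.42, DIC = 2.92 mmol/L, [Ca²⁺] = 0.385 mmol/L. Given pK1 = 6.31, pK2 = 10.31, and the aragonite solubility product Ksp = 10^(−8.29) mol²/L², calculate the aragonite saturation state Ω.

Ω = 2.77

α₂ = 1 / (1 + [H⁺]/K2 + [H⁺]²/(K1K2)) = 1 / (1 + 10^+1.89 + 10^-0.22)
   = 1 / (1 + 77.625 + 0.60256) = 1/79.227 = 0.01262
[CO3²⁻] = α₂ × DIC = 0.01262 × 2.92 = 0.03686 mmol/L
Ksp = 10^(−8.29) = 5.129×10^-9
Ω = [Ca²⁺][CO3²⁻]/Ksp = (0.385×10^-3)(3.686×10^-5) / 5.129×10^-9 = 2.77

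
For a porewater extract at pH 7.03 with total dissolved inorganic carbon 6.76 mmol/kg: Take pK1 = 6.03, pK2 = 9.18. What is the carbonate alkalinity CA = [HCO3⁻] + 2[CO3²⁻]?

CA = 6.19 mmol/kg

CA = [HCO3⁻] + 2[CO3²⁻] = (α₁ + 2α₂)·DIC
At pH 7.03: [H⁺]/K1 = 10^-1.00 = 0.10000, K2/[H⁺] = 10^-2.15 = 0.0070795
α₁ = 1/(1 + 0.10000 + 0.0070795) = 1/1.1071 = 0.9033; α₂ = α₁·K2/[H⁺] = 0.006395
α₁ + 2α₂ = 0.9161
CA = 0.9161 × 6.76 = 6.19 mmol/kg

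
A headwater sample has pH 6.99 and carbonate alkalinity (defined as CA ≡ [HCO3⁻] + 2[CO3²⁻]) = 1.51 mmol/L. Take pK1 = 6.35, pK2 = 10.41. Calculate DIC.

DIC = 1.86 mmol/L

CA = [HCO3⁻] + 2[CO3²⁻] = (α₁ + 2α₂)·DIC
At pH 6.99: [H⁺]/K1 = 10^-0.64 = 0.22909, K2/[H⁺] = 10^-3.42 = 0.00038019
α₁ = 1/(1 + 0.22909 + 0.00038019) = 1/1.2295 = 0.8134; α₂ = α₁·K2/[H⁺] = 0.0003092
α₁ + 2α₂ = 0.8140
DIC = CA / (α₁ + 2α₂) = 1.51 / 0.8140 = 1.86 mmol/L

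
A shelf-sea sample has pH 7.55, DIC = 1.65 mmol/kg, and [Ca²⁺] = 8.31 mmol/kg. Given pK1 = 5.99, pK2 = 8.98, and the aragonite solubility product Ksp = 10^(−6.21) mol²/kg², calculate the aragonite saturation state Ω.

α₂ = 1 / (1 + [H⁺]/K2 + [H⁺]²/(K1K2)) = 1 / (1 + 10^+1.43 + 10^-0.13)
   = 1 / (1 + 26.915 + 0.74131) = 1/28.657 = 0.03490
[CO3²⁻] = α₂ × DIC = 0.03490 × 1.65 = 0.05758 mmol/kg
Ksp = 10^(−6.21) = 6.166×10^-7
Ω = [Ca²⁺][CO3²⁻]/Ksp = (8.31×10^-3)(5.758×10^-5) / 6.166×10^-7 = 0.776

Ω = 0.776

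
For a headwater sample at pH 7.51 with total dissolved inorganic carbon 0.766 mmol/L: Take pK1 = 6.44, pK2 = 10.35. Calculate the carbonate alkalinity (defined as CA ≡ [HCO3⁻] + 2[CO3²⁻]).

CA = 0.707 mmol/L

CA = [HCO3⁻] + 2[CO3²⁻] = (α₁ + 2α₂)·DIC
At pH 7.51: [H⁺]/K1 = 10^-1.07 = 0.085114, K2/[H⁺] = 10^-2.84 = 0.0014454
α₁ = 1/(1 + 0.085114 + 0.0014454) = 1/1.0866 = 0.9203; α₂ = α₁·K2/[H⁺] = 0.001330
α₁ + 2α₂ = 0.9230
CA = 0.9230 × 0.766 = 0.707 mmol/L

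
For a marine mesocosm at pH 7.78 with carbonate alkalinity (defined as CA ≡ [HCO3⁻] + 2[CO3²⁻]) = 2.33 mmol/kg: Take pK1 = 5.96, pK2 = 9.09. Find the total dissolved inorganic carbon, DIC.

CA = [HCO3⁻] + 2[CO3²⁻] = (α₁ + 2α₂)·DIC
At pH 7.78: [H⁺]/K1 = 10^-1.82 = 0.015136, K2/[H⁺] = 10^-1.31 = 0.048978
α₁ = 1/(1 + 0.015136 + 0.048978) = 1/1.0641 = 0.9397; α₂ = α₁·K2/[H⁺] = 0.04603
α₁ + 2α₂ = 1.0318
DIC = CA / (α₁ + 2α₂) = 2.33 / 1.0318 = 2.26 mmol/kg

DIC = 2.26 mmol/kg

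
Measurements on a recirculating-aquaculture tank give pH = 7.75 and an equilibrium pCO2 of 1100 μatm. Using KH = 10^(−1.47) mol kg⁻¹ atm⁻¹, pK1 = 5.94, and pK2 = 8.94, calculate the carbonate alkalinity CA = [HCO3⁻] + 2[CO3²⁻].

CA = 2.72 mmol/kg

[CO2*] = KH · pCO2 = 10^(−1.47) × 1100×10^-6 = 3.727×10^-5 mol/kg
α₀ = 1/(1 + K1/[H⁺] + K1K2/[H⁺]²) = 1/(1 + 10^+1.81 + 10^+0.62) = 0.01434
DIC = [CO2*]/α₀ = 3.727×10^-5 / 0.01434 = 2.599 mmol/kg
CA = (α₁ + 2α₂)·DIC = (0.9259 + 2×0.05978) × 2.599 = 2.72 mmol/kg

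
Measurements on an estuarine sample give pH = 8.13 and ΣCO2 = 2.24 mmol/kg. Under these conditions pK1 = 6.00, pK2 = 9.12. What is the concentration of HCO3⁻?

[HCO3⁻] = 2.02 mmol/kg

α₁ = 1 / (1 + [H⁺]/K1 + K2/[H⁺]) = 1 / (1 + 10^-2.13 + 10^-0.99)
   = 1 / (1 + 0.0074131 + 0.10233) = 1/1.1097 = 0.9011
[HCO3⁻] = α₁ × DIC = 0.9011 × 2.24 = 2.02 mmol/kg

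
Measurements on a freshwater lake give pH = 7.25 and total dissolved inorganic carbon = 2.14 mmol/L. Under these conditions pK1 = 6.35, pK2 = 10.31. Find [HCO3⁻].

[HCO3⁻] = 1.90 mmol/L

α₁ = 1 / (1 + [H⁺]/K1 + K2/[H⁺]) = 1 / (1 + 10^-0.90 + 10^-3.06)
   = 1 / (1 + 0.12589 + 0.00087096) = 1/1.1268 = 0.8875
[HCO3⁻] = α₁ × DIC = 0.8875 × 2.14 = 1.90 mmol/L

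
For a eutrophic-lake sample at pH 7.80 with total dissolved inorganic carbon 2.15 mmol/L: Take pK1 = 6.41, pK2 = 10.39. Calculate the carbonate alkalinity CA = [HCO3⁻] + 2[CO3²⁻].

CA = [HCO3⁻] + 2[CO3²⁻] = (α₁ + 2α₂)·DIC
At pH 7.80: [H⁺]/K1 = 10^-1.39 = 0.040738, K2/[H⁺] = 10^-2.59 = 0.0025704
α₁ = 1/(1 + 0.040738 + 0.0025704) = 1/1.0433 = 0.9585; α₂ = α₁·K2/[H⁺] = 0.002464
α₁ + 2α₂ = 0.9634
CA = 0.9634 × 2.15 = 2.07 mmol/L

CA = 2.07 mmol/L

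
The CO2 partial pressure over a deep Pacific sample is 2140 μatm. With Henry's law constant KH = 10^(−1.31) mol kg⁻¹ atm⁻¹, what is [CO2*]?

KH = 10^(−1.31) = 4.898×10^-2 mol kg⁻¹ atm⁻¹
[CO2*] = KH · pCO2 = 4.898×10^-2 × 2140×10^-6 atm = 1.05×10^-4 mol/kg

[CO2*] = 105 μmol/kg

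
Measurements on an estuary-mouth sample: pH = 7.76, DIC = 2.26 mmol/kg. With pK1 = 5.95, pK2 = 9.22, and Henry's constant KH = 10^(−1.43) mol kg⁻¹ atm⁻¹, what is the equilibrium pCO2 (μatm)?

α₀ = 1 / (1 + K1/[H⁺] + K1K2/[H⁺]²) = 1 / (1 + 10^+1.81 + 10^+0.35)
   = 1 / (1 + 64.565 + 2.2387) = 1/67.804 = 0.01475
[CO2*] = α₀ × DIC = 0.01475 × 2.26 = 0.03333 mmol/kg
pCO2 = [CO2*]/KH = 3.333×10^-5 / 3.715×10^-2 = 897 μatm

pCO2 = 897 μatm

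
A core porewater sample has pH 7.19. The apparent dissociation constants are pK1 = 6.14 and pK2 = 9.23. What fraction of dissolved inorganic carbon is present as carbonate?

α₂ = 1 / (1 + [H⁺]/K2 + [H⁺]²/(K1K2)) = 1 / (1 + 10^+2.04 + 10^+0.99)
   = 1 / (1 + 109.65 + 9.7724) = 1/120.42 = 0.008304

α₂ = 0.00830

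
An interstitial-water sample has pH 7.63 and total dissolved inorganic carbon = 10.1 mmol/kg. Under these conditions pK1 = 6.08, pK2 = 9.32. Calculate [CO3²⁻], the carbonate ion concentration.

[CO3²⁻] = 0.197 mmol/kg

α₂ = 1 / (1 + [H⁺]/K2 + [H⁺]²/(K1K2)) = 1 / (1 + 10^+1.69 + 10^+0.14)
   = 1 / (1 + 48.978 + 1.3804) = 1/51.358 = 0.01947
[CO3²⁻] = α₂ × DIC = 0.01947 × 10.1 = 0.197 mmol/kg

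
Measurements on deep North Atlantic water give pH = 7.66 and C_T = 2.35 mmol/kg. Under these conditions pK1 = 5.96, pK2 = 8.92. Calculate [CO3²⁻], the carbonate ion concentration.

α₂ = 1 / (1 + [H⁺]/K2 + [H⁺]²/(K1K2)) = 1 / (1 + 10^+1.26 + 10^-0.44)
   = 1 / (1 + 18.197 + 0.36308) = 1/19.560 = 0.05112
[CO3²⁻] = α₂ × DIC = 0.05112 × 2.35 = 0.120 mmol/kg

[CO3²⁻] = 0.120 mmol/kg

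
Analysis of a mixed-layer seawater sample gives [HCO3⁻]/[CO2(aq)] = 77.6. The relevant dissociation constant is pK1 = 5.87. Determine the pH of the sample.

From K1 = [H⁺][HCO3⁻]/[CO2(aq)]:  pH = pK1 + log₁₀([HCO3⁻]/[CO2(aq)])
log₁₀(77.6) = +1.890
pH = 5.87 + (+1.890) = 7.76

pH = 7.76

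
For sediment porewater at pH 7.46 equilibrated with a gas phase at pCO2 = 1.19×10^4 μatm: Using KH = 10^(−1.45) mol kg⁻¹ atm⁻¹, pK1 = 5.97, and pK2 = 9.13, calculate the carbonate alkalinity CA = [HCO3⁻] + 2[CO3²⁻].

[CO2*] = KH · pCO2 = 10^(−1.45) × 1.19×10^4×10^-6 = 4.222×10^-4 mol/kg
α₀ = 1/(1 + K1/[H⁺] + K1K2/[H⁺]²) = 1/(1 + 10^+1.49 + 10^-0.18) = 0.03071
DIC = [CO2*]/α₀ = 4.222×10^-4 / 0.03071 = 13.75 mmol/kg
CA = (α₁ + 2α₂)·DIC = (0.9490 + 2×0.02029) × 13.75 = 13.6 mmol/kg

CA = 13.6 mmol/kg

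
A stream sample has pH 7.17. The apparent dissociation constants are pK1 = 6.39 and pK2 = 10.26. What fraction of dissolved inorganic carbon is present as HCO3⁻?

α₁ = 0.857

α₁ = 1 / (1 + [H⁺]/K1 + K2/[H⁺]) = 1 / (1 + 10^-0.78 + 10^-3.09)
   = 1 / (1 + 0.16596 + 0.00081283) = 1/1.1668 = 0.8571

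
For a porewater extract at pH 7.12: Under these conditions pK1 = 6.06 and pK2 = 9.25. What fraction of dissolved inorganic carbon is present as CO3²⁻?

α₂ = 0.00677

α₂ = 1 / (1 + [H⁺]/K2 + [H⁺]²/(K1K2)) = 1 / (1 + 10^+2.13 + 10^+1.07)
   = 1 / (1 + 134.90 + 11.749) = 1/147.65 = 0.006773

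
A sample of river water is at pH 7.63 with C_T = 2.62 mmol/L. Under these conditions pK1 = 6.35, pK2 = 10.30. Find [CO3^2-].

α₂ = 1 / (1 + [H⁺]/K2 + [H⁺]²/(K1K2)) = 1 / (1 + 10^+2.67 + 10^+1.39)
   = 1 / (1 + 467.74 + 24.547) = 1/493.28 = 0.002027
[CO3²⁻] = α₂ × DIC = 0.002027 × 2.62 = 0.00531 mmol/L = 5.31 μmol/L

[CO3²⁻] = 5.31 μmol/L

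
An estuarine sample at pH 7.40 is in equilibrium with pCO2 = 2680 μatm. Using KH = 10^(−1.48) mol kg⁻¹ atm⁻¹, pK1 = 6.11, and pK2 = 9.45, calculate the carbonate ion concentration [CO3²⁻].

[CO3²⁻] = 15.4 μmol/kg

[CO2*] = KH · pCO2 = 10^(−1.48) × 2680×10^-6 = 8.874×10^-5 mol/kg
α₀ = 1/(1 + K1/[H⁺] + K1K2/[H⁺]²) = 1/(1 + 10^+1.29 + 10^-0.76) = 0.04837
DIC = [CO2*]/α₀ = 8.874×10^-5 / 0.04837 = 1.835 mmol/kg
[CO3²⁻] = α₂·DIC; α₂ = 0.008406, so [CO3²⁻] = 0.008406 × 1.835 = 0.0154 mmol/kg = 15.4 μmol/kg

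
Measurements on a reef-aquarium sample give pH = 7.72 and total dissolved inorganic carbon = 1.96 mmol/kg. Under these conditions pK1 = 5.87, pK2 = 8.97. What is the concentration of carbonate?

[CO3²⁻] = 0.103 mmol/kg

α₂ = 1 / (1 + [H⁺]/K2 + [H⁺]²/(K1K2)) = 1 / (1 + 10^+1.25 + 10^-0.60)
   = 1 / (1 + 17.783 + 0.25119) = 1/19.034 = 0.05254
[CO3²⁻] = α₂ × DIC = 0.05254 × 1.96 = 0.103 mmol/kg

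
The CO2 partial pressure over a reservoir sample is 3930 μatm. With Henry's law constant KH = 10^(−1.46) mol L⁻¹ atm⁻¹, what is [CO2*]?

[CO2*] = 136 μmol/L

KH = 10^(−1.46) = 3.467×10^-2 mol L⁻¹ atm⁻¹
[CO2*] = KH · pCO2 = 3.467×10^-2 × 3930×10^-6 atm = 1.36×10^-4 mol/L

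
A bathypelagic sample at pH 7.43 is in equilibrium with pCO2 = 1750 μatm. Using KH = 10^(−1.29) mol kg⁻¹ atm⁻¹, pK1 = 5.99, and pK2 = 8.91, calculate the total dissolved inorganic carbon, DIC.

DIC = 2.64 mmol/kg

[CO2*] = KH · pCO2 = 10^(−1.29) × 1750×10^-6 = 8.975×10^-5 mol/kg
α₀ = 1/(1 + K1/[H⁺] + K1K2/[H⁺]²) = 1/(1 + 10^+1.44 + 10^-0.04) = 0.03395
DIC = [CO2*]/α₀ = 8.975×10^-5 / 0.03395 = 2.64 mmol/kg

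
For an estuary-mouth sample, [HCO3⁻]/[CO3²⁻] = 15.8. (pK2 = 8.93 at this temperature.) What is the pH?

pH = 7.73

From K2 = [H⁺][CO3²⁻]/[HCO3⁻]:  pH = pK2 − log₁₀([HCO3⁻]/[CO3²⁻])
log₁₀(15.8) = +1.199
pH = 8.93 − (+1.199) = 7.73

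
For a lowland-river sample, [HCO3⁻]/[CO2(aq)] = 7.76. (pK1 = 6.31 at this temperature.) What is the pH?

pH = 7.20

From K1 = [H⁺][HCO3⁻]/[CO2(aq)]:  pH = pK1 + log₁₀([HCO3⁻]/[CO2(aq)])
log₁₀(7.76) = +0.890
pH = 6.31 + (+0.890) = 7.20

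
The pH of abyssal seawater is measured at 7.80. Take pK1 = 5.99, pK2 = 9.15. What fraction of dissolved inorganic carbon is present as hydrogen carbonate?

α₁ = 1 / (1 + [H⁺]/K1 + K2/[H⁺]) = 1 / (1 + 10^-1.81 + 10^-1.35)
   = 1 / (1 + 0.015488 + 0.044668) = 1/1.0602 = 0.9433

α₁ = 0.943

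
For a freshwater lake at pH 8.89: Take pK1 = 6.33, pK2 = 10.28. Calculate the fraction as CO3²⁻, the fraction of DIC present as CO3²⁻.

α₂ = 0.0390

α₂ = 1 / (1 + [H⁺]/K2 + [H⁺]²/(K1K2)) = 1 / (1 + 10^+1.39 + 10^-1.17)
   = 1 / (1 + 24.547 + 0.067608) = 1/25.615 = 0.03904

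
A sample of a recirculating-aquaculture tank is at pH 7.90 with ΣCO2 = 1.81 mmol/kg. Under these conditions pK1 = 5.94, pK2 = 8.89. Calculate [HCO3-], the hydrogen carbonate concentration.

[HCO3⁻] = 1.63 mmol/kg

α₁ = 1 / (1 + [H⁺]/K1 + K2/[H⁺]) = 1 / (1 + 10^-1.96 + 10^-0.99)
   = 1 / (1 + 0.010965 + 0.10233) = 1/1.1133 = 0.8982
[HCO3⁻] = α₁ × DIC = 0.8982 × 1.81 = 1.63 mmol/kg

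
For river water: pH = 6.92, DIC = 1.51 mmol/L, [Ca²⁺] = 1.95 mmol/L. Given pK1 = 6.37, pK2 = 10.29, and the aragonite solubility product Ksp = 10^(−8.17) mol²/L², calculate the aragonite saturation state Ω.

α₂ = 1 / (1 + [H⁺]/K2 + [H⁺]²/(K1K2)) = 1 / (1 + 10^+3.37 + 10^+2.82)
   = 1 / (1 + 2344.2 + 660.69) = 1/3005.9 = 0.0003327
[CO3²⁻] = α₂ × DIC = 0.0003327 × 1.51 = 0.0005023 mmol/L = 0.5023 μmol/L
Ksp = 10^(−8.17) = 6.761×10^-9
Ω = [Ca²⁺][CO3²⁻]/Ksp = (1.95×10^-3)(5.023×10^-7) / 6.761×10^-9 = 0.145

Ω = 0.145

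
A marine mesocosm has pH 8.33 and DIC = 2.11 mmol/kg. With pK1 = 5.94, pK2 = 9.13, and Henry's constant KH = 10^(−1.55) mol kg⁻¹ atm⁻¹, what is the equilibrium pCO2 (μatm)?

α₀ = 1 / (1 + K1/[H⁺] + K1K2/[H⁺]²) = 1 / (1 + 10^+2.39 + 10^+1.59)
   = 1 / (1 + 245.47 + 38.905) = 1/285.38 = 0.003504
[CO2*] = α₀ × DIC = 0.003504 × 2.11 = 0.007394 mmol/kg = 7.394 μmol/kg
pCO2 = [CO2*]/KH = 7.394×10^-6 / 2.818×10^-2 = 262 μatm

pCO2 = 262 μatm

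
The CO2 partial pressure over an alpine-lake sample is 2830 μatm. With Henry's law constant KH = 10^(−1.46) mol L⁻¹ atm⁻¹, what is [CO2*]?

[CO2*] = 98.1 μmol/L

KH = 10^(−1.46) = 3.467×10^-2 mol L⁻¹ atm⁻¹
[CO2*] = KH · pCO2 = 3.467×10^-2 × 2830×10^-6 atm = 9.81×10^-5 mol/L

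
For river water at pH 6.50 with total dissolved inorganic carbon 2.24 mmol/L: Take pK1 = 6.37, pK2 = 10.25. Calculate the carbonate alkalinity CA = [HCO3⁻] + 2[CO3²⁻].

CA = 1.29 mmol/L

CA = [HCO3⁻] + 2[CO3²⁻] = (α₁ + 2α₂)·DIC
At pH 6.50: [H⁺]/K1 = 10^-0.13 = 0.74131, K2/[H⁺] = 10^-3.75 = 0.00017783
α₁ = 1/(1 + 0.74131 + 0.00017783) = 1/1.7415 = 0.5742; α₂ = α₁·K2/[H⁺] = 0.0001021
α₁ + 2α₂ = 0.5744
CA = 0.5744 × 2.24 = 1.29 mmol/L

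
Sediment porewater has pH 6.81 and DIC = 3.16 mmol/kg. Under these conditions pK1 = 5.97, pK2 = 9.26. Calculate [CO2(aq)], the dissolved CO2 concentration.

[CO2*] = 0.398 mmol/kg

α₀ = 1 / (1 + K1/[H⁺] + K1K2/[H⁺]²) = 1 / (1 + 10^+0.84 + 10^-1.61)
   = 1 / (1 + 6.9183 + 0.024547) = 1/7.9429 = 0.1259
[CO2*] = α₀ × DIC = 0.1259 × 3.16 = 0.398 mmol/kg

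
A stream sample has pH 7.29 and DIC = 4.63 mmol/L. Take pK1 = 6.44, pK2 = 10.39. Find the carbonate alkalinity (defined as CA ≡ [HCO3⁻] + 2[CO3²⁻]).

CA = 4.06 mmol/L

CA = [HCO3⁻] + 2[CO3²⁻] = (α₁ + 2α₂)·DIC
At pH 7.29: [H⁺]/K1 = 10^-0.85 = 0.14125, K2/[H⁺] = 10^-3.10 = 0.00079433
α₁ = 1/(1 + 0.14125 + 0.00079433) = 1/1.1420 = 0.8756; α₂ = α₁·K2/[H⁺] = 0.0006955
α₁ + 2α₂ = 0.8770
CA = 0.8770 × 4.63 = 4.06 mmol/L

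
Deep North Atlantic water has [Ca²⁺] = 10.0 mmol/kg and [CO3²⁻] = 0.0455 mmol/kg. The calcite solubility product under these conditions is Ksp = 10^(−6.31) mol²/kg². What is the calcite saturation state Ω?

Ksp = 10^(−6.31) = 4.898×10^-7
Ω = [Ca²⁺][CO3²⁻]/Ksp = (10.0×10^-3)(0.0455×10^-3) / 4.898×10^-7 = 0.929

Ω = 0.929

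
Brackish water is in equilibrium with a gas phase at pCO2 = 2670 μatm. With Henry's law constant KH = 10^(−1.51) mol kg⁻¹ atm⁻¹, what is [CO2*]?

[CO2*] = 82.5 μmol/kg

KH = 10^(−1.51) = 3.090×10^-2 mol kg⁻¹ atm⁻¹
[CO2*] = KH · pCO2 = 3.090×10^-2 × 2670×10^-6 atm = 8.25×10^-5 mol/kg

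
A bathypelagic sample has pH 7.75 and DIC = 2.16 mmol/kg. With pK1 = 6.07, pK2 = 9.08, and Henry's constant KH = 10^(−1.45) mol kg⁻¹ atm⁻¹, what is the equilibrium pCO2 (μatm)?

pCO2 = 1190 μatm

α₀ = 1 / (1 + K1/[H⁺] + K1K2/[H⁺]²) = 1 / (1 + 10^+1.68 + 10^+0.35)
   = 1 / (1 + 47.863 + 2.2387) = 1/51.102 = 0.01957
[CO2*] = α₀ × DIC = 0.01957 × 2.16 = 0.04227 mmol/kg
pCO2 = [CO2*]/KH = 4.227×10^-5 / 3.548×10^-2 = 1190 μatm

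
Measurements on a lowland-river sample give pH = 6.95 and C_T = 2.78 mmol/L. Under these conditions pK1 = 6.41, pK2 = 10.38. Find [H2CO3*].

α₀ = 1 / (1 + K1/[H⁺] + K1K2/[H⁺]²) = 1 / (1 + 10^+0.54 + 10^-2.89)
   = 1 / (1 + 3.4674 + 0.0012882) = 1/4.4687 = 0.2238
[CO2*] = α₀ × DIC = 0.2238 × 2.78 = 0.622 mmol/L

[CO2*] = 0.622 mmol/L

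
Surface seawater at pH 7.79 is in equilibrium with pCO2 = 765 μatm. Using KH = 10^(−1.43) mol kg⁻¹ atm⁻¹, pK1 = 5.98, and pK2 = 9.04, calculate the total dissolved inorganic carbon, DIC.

[CO2*] = KH · pCO2 = 10^(−1.43) × 765×10^-6 = 2.842×10^-5 mol/kg
α₀ = 1/(1 + K1/[H⁺] + K1K2/[H⁺]²) = 1/(1 + 10^+1.81 + 10^+0.56) = 0.01445
DIC = [CO2*]/α₀ = 2.842×10^-5 / 0.01445 = 1.97 mmol/kg

DIC = 1.97 mmol/kg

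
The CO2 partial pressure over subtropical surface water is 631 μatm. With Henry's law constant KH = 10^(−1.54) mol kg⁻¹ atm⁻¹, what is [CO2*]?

[CO2*] = 18.2 μmol/kg

KH = 10^(−1.54) = 2.884×10^-2 mol kg⁻¹ atm⁻¹
[CO2*] = KH · pCO2 = 2.884×10^-2 × 631×10^-6 atm = 1.82×10^-5 mol/kg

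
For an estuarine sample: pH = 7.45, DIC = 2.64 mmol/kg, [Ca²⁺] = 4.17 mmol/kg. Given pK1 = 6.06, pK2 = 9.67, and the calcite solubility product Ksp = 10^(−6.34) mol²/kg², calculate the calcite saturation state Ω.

Ω = 0.139

α₂ = 1 / (1 + [H⁺]/K2 + [H⁺]²/(K1K2)) = 1 / (1 + 10^+2.22 + 10^+0.83)
   = 1 / (1 + 165.96 + 6.7608) = 1/173.72 = 0.005756
[CO3²⁻] = α₂ × DIC = 0.005756 × 2.64 = 0.01520 mmol/kg = 15.20 μmol/kg
Ksp = 10^(−6.34) = 4.571×10^-7
Ω = [Ca²⁺][CO3²⁻]/Ksp = (4.17×10^-3)(1.520×10^-5) / 4.571×10^-7 = 0.139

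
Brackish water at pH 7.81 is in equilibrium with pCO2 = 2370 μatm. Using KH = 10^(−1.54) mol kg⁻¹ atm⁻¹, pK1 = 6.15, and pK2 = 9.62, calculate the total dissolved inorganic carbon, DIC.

[CO2*] = KH · pCO2 = 10^(−1.54) × 2370×10^-6 = 6.835×10^-5 mol/kg
α₀ = 1/(1 + K1/[H⁺] + K1K2/[H⁺]²) = 1/(1 + 10^+1.66 + 10^-0.15) = 0.02109
DIC = [CO2*]/α₀ = 6.835×10^-5 / 0.02109 = 3.24 mmol/kg

DIC = 3.24 mmol/kg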